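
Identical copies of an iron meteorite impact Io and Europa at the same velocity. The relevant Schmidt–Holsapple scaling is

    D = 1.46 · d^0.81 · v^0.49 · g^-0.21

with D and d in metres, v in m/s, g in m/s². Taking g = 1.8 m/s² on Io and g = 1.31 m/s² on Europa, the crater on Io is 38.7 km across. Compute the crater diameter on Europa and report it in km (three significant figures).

All impactor-dependent factors cancel in the ratio, leaving D_Europa/D_Io = (g_Europa/g_Io)^-0.21.
(1.31/1.8)^-0.21 = 0.7278^-0.21 = 1.069
D_Europa = 1.069 × 38.7 km = 41.4 km

D ≈ 41.4 km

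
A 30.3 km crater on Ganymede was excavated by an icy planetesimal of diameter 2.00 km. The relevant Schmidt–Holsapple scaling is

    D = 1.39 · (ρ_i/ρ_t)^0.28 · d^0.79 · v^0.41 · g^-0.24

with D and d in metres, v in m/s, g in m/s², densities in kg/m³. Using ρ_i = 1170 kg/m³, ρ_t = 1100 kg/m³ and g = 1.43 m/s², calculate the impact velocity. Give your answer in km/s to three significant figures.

Rearranging for v: v = [D / (1.39 · (1170/1100)^0.28 · 2000^0.79 · 1.43^-0.24)]^(1/0.41).
D = 30300 m.
(1170/1100)^0.28 = 1.017
2000^0.79 = 405.3
1.43^-0.24 = 0.9177
Denominator = 1.39 × 1.017 × 405.3 × 0.9177 = 525.8
D / 525.8 = 30300 / 525.8 = 57.63
v = 57.63^(1/0.41) = 57.63^2.439 = 19689 m/s

v ≈ 19.7 km/s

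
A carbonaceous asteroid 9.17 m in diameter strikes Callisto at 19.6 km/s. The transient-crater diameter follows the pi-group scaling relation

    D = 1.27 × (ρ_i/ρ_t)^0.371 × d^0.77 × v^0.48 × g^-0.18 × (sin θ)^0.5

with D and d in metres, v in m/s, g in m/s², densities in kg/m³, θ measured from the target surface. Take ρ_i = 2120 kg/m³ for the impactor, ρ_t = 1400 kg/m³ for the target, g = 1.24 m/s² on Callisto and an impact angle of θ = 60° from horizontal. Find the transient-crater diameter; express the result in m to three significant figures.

D ≈ 839 m

In SI units: v = 19600 m/s.
(ρ_i/ρ_t)^0.371 = (2120/1400)^0.371 = 1.166
d^0.77 = 9.17^0.77 = 5.508
v^0.48 = 19600^0.48 = 114.9
g^-0.18 = 1.24^-0.18 = 0.9620
(sin 60°)^0.5 = 0.8660^0.5 = 0.9306
D = 1.27 × 1.166 × 5.508 × 114.9 × 0.9620 × 0.9306 = 839.0 m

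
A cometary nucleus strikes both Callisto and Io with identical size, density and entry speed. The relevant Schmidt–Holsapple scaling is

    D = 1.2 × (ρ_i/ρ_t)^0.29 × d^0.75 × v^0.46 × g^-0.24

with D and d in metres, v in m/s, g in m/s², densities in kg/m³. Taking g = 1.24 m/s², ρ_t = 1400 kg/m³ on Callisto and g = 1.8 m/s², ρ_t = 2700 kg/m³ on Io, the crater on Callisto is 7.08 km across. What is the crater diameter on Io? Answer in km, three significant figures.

The impactor-only factors (d, v, ρ_i) cancel in the ratio, leaving D_Io/D_Callisto = (g_Io/g_Callisto)^-0.24 · (ρ_t,Callisto/ρ_t,Io)^0.29.
(1.8/1.24)^-0.24 = 1.452^-0.24 = 0.9144
(1400/2700)^0.29 = 0.5185^0.29 = 0.8266
Ratio = 0.9144 × 0.8266 = 0.7558
D_Io = 0.7558 × 7.08 km = 5.35 km

D ≈ 5.35 km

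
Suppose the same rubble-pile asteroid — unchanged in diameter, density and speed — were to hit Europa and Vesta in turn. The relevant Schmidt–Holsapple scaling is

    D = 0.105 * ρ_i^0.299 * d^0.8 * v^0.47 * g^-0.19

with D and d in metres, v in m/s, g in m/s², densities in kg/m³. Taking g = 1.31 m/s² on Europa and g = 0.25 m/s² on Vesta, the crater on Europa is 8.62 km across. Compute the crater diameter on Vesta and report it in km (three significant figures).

D ≈ 11.8 km

All impactor-dependent factors cancel in the ratio, leaving D_Vesta/D_Europa = (g_Vesta/g_Europa)^-0.19.
(0.25/1.31)^-0.19 = 0.1908^-0.19 = 1.370
D_Vesta = 1.370 × 8.62 km = 11.8 km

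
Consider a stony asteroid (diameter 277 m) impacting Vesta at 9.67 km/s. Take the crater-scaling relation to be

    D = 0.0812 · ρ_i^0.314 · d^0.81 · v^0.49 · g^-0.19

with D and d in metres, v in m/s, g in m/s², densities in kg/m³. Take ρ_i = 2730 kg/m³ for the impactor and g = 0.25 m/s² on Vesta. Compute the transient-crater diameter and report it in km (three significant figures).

In SI units: v = 9670 m/s.
ρ_i^0.314 = 2730^0.314 = 11.99
d^0.81 = 277^0.81 = 95.15
v^0.49 = 9670^0.49 = 89.71
g^-0.19 = 0.25^-0.19 = 1.301
D = 0.0812 × 11.99 × 95.15 × 89.71 × 1.301 = 10812 m
   = 10.81 km

D ≈ 10.8 km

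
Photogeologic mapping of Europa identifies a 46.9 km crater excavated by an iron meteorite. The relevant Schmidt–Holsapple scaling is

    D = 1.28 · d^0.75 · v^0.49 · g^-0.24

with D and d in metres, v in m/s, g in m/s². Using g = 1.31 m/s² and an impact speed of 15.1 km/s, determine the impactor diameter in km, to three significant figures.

Rearranging for d: d = [D / (1.28 · 15100^0.49 · 1.31^-0.24)]^(1/0.75).
D = 46900 m.
15100^0.49 = 111.6
1.31^-0.24 = 0.9372
Denominator = 1.28 × 111.6 × 0.9372 = 133.9
D / 133.9 = 46900 / 133.9 = 350.3
d = 350.3^(1/0.75) = 350.3^1.3333 = 2469 m

d ≈ 2.47 km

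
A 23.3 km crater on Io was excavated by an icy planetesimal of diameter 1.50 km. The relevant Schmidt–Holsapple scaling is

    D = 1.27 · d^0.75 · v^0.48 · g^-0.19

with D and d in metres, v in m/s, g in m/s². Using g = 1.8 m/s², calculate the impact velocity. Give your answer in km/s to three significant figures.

Rearranging for v: v = [D / (1.27 · 1500^0.75 · 1.8^-0.19)]^(1/0.48).
D = 23300 m.
1500^0.75 = 241.0
1.8^-0.19 = 0.8943
Denominator = 1.27 × 241.0 × 0.8943 = 273.7
D / 273.7 = 23300 / 273.7 = 85.13
v = 85.13^(1/0.48) = 85.13^2.0833 = 10494 m/s

v ≈ 10.5 km/s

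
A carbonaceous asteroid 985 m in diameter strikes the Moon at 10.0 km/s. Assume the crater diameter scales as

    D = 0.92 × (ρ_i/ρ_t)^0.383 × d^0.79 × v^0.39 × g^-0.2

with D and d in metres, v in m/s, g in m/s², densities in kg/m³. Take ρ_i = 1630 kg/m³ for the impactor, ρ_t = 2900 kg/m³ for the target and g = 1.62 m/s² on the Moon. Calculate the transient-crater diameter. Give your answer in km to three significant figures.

D ≈ 5.63 km

In SI units: v = 10000 m/s.
(ρ_i/ρ_t)^0.383 = (1630/2900)^0.383 = 0.8020
d^0.79 = 985^0.79 = 231.6
v^0.39 = 10000^0.39 = 36.31
g^-0.2 = 1.62^-0.2 = 0.9080
D = 0.92 × 0.8020 × 231.6 × 36.31 × 0.9080 = 5634 m
   = 5.634 km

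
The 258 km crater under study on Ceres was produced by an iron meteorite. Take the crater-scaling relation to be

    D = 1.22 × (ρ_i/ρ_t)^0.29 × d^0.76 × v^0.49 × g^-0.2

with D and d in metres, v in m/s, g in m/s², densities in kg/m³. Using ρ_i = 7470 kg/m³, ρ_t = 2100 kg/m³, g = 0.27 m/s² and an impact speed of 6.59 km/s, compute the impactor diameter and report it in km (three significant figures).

Rearranging for d: d = [D / (1.22 · (7470/2100)^0.29 · 6590^0.49 · 0.27^-0.2)]^(1/0.76).
D = 258000 m.
(7470/2100)^0.29 = 1.445
6590^0.49 = 74.35
0.27^-0.2 = 1.299
Denominator = 1.22 × 1.445 × 74.35 × 1.299 = 170.3
D / 170.3 = 258000 / 170.3 = 1515
d = 1515^(1/0.76) = 1515^1.3158 = 15303 m

d ≈ 15.3 km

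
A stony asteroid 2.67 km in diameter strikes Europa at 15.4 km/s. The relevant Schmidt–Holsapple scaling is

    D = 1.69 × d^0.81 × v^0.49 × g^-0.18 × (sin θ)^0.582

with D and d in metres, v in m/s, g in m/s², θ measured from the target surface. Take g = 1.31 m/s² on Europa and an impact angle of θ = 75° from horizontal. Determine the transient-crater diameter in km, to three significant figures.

In SI units: d = 2670 m, v = 15400 m/s.
d^0.81 = 2670^0.81 = 596.3
v^0.49 = 15400^0.49 = 112.7
g^-0.18 = 1.31^-0.18 = 0.9526
(sin 75°)^0.582 = 0.9659^0.582 = 0.9800
D = 1.69 × 596.3 × 112.7 × 0.9526 × 0.9800 = 1.060 × 10^5 m
   = 106.0 km

D ≈ 106 km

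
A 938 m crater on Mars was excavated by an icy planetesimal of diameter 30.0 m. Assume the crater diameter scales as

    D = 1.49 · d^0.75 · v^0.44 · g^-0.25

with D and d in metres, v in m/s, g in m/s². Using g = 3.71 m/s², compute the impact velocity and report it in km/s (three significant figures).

v ≈ 14.7 km/s

Rearranging for v: v = [D / (1.49 · 30^0.75 · 3.71^-0.25)]^(1/0.44).
30^0.75 = 12.82
3.71^-0.25 = 0.7205
Denominator = 1.49 × 12.82 × 0.7205 = 13.76
D / 13.76 = 938 / 13.76 = 68.17
v = 68.17^(1/0.44) = 68.17^2.2727 = 14696 m/s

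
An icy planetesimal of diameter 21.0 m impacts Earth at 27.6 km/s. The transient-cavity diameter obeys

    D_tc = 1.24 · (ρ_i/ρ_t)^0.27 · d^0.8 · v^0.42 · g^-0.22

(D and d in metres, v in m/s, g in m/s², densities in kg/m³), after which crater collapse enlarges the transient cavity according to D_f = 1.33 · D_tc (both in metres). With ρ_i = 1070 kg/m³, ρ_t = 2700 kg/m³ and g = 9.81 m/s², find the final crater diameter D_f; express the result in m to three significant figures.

v = 27600 m/s.
(ρ_i/ρ_t)^0.27 = (1070/2700)^0.27 = 0.7789
d^0.8 = 21^0.8 = 11.42
v^0.42 = 27600^0.42 = 73.31
g^-0.22 = 9.81^-0.22 = 0.6051
D_tc = 1.24 × 0.7789 × 11.42 × 73.31 × 0.6051 = 489.3 m
D_f = 1.33 × 489.3 = 650.8 m

D_f ≈ 651 m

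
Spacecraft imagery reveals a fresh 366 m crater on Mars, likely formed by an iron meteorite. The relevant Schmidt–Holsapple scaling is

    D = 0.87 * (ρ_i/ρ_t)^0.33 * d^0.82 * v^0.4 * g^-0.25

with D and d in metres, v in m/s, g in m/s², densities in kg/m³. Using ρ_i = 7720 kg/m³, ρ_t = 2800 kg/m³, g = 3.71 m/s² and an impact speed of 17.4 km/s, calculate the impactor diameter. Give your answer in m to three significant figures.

Rearranging for d: d = [D / (0.87 · (7720/2800)^0.33 · 17400^0.4 · 3.71^-0.25)]^(1/0.82).
(7720/2800)^0.33 = 1.397
17400^0.4 = 49.68
3.71^-0.25 = 0.7205
Denominator = 0.87 × 1.397 × 49.68 × 0.7205 = 43.50
D / 43.50 = 366 / 43.50 = 8.414
d = 8.414^(1/0.82) = 8.414^1.2195 = 13.43 m

d ≈ 13.4 m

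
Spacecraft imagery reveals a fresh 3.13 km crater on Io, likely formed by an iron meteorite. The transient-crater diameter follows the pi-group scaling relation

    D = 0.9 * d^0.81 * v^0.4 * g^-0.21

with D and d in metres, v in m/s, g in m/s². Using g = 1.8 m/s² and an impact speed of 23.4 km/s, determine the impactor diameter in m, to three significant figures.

Rearranging for d: d = [D / (0.9 · 23400^0.4 · 1.8^-0.21)]^(1/0.81).
D = 3130 m.
23400^0.4 = 55.94
1.8^-0.21 = 0.8839
Denominator = 0.9 × 55.94 × 0.8839 = 44.50
D / 44.50 = 3130 / 44.50 = 70.34
d = 70.34^(1/0.81) = 70.34^1.2346 = 190.8 m

d ≈ 191 m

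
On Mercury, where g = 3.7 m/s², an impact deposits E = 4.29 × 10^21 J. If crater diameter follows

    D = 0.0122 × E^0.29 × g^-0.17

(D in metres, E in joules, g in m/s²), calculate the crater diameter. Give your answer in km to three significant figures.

D ≈ 18.3 km

E^0.29 = (4.29 × 10^21)^0.29 = 1.877 × 10^6
g^-0.17 = 3.7^-0.17 = 0.8006
D = 0.0122 × 1.877 × 10^6 × 0.8006 = 18333 m
   = 18.33 km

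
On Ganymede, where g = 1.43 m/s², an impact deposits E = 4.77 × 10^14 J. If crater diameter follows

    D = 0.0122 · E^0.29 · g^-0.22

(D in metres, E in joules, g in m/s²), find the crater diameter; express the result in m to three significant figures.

D ≈ 204 m

E^0.29 = (4.77 × 10^14)^0.29 = 1.806 × 10^4
g^-0.22 = 1.43^-0.22 = 0.9243
D = 0.0122 × 1.806 × 10^4 × 0.9243 = 203.7 m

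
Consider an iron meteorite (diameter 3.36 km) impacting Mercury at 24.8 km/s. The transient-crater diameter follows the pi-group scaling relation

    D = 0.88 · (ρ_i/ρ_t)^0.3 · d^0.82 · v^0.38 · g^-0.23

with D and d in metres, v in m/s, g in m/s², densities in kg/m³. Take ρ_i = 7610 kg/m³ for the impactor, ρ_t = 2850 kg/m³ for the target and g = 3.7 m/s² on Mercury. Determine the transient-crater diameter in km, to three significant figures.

D ≈ 31.9 km

In SI units: d = 3360 m, v = 24800 m/s.
(ρ_i/ρ_t)^0.3 = (7610/2850)^0.3 = 1.343
d^0.82 = 3360^0.82 = 779.1
v^0.38 = 24800^0.38 = 46.76
g^-0.23 = 3.7^-0.23 = 0.7401
D = 0.88 × 1.343 × 779.1 × 46.76 × 0.7401 = 31865 m
   = 31.87 km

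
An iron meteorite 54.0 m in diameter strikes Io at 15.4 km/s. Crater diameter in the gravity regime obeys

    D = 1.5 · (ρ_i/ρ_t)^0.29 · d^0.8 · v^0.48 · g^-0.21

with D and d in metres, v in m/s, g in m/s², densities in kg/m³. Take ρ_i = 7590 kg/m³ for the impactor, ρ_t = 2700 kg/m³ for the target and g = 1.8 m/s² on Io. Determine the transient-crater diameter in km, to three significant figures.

D ≈ 4.45 km

In SI units: v = 15400 m/s.
(ρ_i/ρ_t)^0.29 = (7590/2700)^0.29 = 1.350
d^0.8 = 54^0.8 = 24.32
v^0.48 = 15400^0.48 = 102.3
g^-0.21 = 1.8^-0.21 = 0.8839
D = 1.5 × 1.350 × 24.32 × 102.3 × 0.8839 = 4453 m
   = 4.453 km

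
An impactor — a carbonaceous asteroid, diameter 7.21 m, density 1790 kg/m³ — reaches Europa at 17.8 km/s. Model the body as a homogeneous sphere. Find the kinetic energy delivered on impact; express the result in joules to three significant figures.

E ≈ 5.57 × 10^13 J

v = 17800 m/s.
Mass m = (π/6) ρ d³ = (π/6) × 1790 × (7.21)³ = 3.513 × 10^5 kg
E = ½ m v² = 0.5 × 3.513 × 10^5 × (17800)² = 5.565 × 10^13 J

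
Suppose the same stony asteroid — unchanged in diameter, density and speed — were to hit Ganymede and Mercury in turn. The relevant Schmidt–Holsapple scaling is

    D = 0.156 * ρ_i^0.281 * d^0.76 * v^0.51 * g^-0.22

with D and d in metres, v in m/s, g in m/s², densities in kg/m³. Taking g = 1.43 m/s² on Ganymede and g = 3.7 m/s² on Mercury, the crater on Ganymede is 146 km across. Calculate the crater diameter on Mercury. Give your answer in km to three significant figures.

D ≈ 118 km

All impactor-dependent factors cancel in the ratio, leaving D_Mercury/D_Ganymede = (g_Mercury/g_Ganymede)^-0.22.
(3.7/1.43)^-0.22 = 2.587^-0.22 = 0.8113
D_Mercury = 0.8113 × 146 km = 118 km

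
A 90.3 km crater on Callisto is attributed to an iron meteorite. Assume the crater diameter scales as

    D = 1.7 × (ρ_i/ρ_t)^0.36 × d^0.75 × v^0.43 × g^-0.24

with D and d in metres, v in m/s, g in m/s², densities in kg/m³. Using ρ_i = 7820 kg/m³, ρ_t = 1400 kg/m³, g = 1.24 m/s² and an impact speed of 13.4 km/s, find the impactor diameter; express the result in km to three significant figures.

Rearranging for d: d = [D / (1.7 · (7820/1400)^0.36 · 13400^0.43 · 1.24^-0.24)]^(1/0.75).
D = 90300 m.
(7820/1400)^0.36 = 1.858
13400^0.43 = 59.52
1.24^-0.24 = 0.9497
Denominator = 1.7 × 1.858 × 59.52 × 0.9497 = 178.5
D / 178.5 = 90300 / 178.5 = 505.9
d = 505.9^(1/0.75) = 505.9^1.3333 = 4030 m

d ≈ 4.03 km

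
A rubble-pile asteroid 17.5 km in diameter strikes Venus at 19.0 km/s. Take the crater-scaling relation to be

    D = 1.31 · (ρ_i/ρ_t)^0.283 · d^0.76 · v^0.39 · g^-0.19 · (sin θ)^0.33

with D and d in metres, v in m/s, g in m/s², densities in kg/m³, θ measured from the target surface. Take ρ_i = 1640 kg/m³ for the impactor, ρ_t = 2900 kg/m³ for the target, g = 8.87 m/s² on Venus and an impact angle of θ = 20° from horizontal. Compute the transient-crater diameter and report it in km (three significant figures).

In SI units: d = 17500 m, v = 19000 m/s.
(ρ_i/ρ_t)^0.283 = (1640/2900)^0.283 = 0.8510
d^0.76 = 17500^0.76 = 1678
v^0.39 = 19000^0.39 = 46.64
g^-0.19 = 8.87^-0.19 = 0.6605
(sin 20°)^0.33 = 0.3420^0.33 = 0.7018
D = 1.31 × 0.8510 × 1678 × 46.64 × 0.6605 × 0.7018 = 40442 m
   = 40.44 km

D ≈ 40.4 km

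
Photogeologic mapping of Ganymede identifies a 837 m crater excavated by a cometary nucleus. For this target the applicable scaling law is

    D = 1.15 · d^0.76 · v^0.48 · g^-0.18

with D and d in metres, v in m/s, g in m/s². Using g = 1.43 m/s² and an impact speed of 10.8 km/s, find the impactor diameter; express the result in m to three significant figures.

d ≈ 18.0 m

Rearranging for d: d = [D / (1.15 · 10800^0.48 · 1.43^-0.18)]^(1/0.76).
10800^0.48 = 86.31
1.43^-0.18 = 0.9376
Denominator = 1.15 × 86.31 × 0.9376 = 93.06
D / 93.06 = 837 / 93.06 = 8.994
d = 8.994^(1/0.76) = 8.994^1.3158 = 18.00 m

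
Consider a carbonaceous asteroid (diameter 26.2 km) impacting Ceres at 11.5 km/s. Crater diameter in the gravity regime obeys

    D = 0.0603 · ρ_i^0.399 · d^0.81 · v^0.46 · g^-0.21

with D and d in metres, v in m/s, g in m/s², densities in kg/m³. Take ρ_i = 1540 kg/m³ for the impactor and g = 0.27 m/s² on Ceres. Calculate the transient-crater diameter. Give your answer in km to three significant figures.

D ≈ 415 km

In SI units: d = 26200 m, v = 11500 m/s.
ρ_i^0.399 = 1540^0.399 = 18.70
d^0.81 = 26200^0.81 = 3792
v^0.46 = 11500^0.46 = 73.78
g^-0.21 = 0.27^-0.21 = 1.316
D = 0.0603 × 18.70 × 3792 × 73.78 × 1.316 = 4.152 × 10^5 m
   = 415.2 km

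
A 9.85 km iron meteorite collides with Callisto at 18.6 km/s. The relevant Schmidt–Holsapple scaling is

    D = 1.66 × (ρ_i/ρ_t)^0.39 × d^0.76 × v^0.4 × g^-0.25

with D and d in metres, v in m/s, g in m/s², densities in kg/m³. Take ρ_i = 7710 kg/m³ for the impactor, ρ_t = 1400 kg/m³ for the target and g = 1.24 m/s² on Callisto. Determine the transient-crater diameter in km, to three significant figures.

In SI units: d = 9850 m, v = 18600 m/s.
(ρ_i/ρ_t)^0.39 = (7710/1400)^0.39 = 1.945
d^0.76 = 9850^0.76 = 1084
v^0.4 = 18600^0.4 = 51.03
g^-0.25 = 1.24^-0.25 = 0.9476
D = 1.66 × 1.945 × 1084 × 51.03 × 0.9476 = 1.692 × 10^5 m
   = 169.2 km

D ≈ 169 km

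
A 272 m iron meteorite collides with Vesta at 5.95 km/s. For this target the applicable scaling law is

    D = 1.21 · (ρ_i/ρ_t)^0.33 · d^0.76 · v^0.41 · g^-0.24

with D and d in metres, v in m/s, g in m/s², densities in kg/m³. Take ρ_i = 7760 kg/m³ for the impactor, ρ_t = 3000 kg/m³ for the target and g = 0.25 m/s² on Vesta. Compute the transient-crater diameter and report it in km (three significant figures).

In SI units: v = 5950 m/s.
(ρ_i/ρ_t)^0.33 = (7760/3000)^0.33 = 1.368
d^0.76 = 272^0.76 = 70.84
v^0.41 = 5950^0.41 = 35.28
g^-0.24 = 0.25^-0.24 = 1.395
D = 1.21 × 1.368 × 70.84 × 35.28 × 1.395 = 5771 m
   = 5.771 km

D ≈ 5.77 km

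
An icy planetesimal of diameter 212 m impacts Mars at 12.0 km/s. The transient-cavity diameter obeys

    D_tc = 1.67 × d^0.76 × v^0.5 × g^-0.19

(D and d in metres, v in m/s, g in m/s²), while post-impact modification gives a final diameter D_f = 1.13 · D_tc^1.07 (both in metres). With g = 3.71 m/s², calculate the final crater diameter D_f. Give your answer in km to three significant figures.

D_f ≈ 17.8 km

v = 12000 m/s.
d^0.76 = 212^0.76 = 58.62
v^0.5 = 12000^0.5 = 109.5
g^-0.19 = 3.71^-0.19 = 0.7795
D_tc = 1.67 × 58.62 × 109.5 × 0.7795 = 8356 m
D_f = 1.13 × (8356)^1.07 = 17767 m
     = 17.77 km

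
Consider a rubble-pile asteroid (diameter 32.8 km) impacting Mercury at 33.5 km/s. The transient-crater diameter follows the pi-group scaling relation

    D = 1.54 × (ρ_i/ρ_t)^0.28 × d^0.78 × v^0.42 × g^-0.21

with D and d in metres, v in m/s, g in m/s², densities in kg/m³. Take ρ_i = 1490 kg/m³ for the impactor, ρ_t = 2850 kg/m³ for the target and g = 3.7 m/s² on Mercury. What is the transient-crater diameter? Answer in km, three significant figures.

In SI units: d = 32800 m, v = 33500 m/s.
(ρ_i/ρ_t)^0.28 = (1490/2850)^0.28 = 0.8339
d^0.78 = 32800^0.78 = 3330
v^0.42 = 33500^0.42 = 79.53
g^-0.21 = 3.7^-0.21 = 0.7598
D = 1.54 × 0.8339 × 3330 × 79.53 × 0.7598 = 2.584 × 10^5 m
   = 258.4 km

D ≈ 258 km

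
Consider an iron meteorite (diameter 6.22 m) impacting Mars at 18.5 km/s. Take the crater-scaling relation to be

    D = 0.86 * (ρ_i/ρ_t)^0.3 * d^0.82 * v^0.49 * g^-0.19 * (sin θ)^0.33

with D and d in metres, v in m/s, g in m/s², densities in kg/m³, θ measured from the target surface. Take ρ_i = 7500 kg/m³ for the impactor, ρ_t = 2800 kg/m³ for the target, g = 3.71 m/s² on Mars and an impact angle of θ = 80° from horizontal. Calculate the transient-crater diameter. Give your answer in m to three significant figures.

D ≈ 495 m

In SI units: v = 18500 m/s.
(ρ_i/ρ_t)^0.3 = (7500/2800)^0.3 = 1.344
d^0.82 = 6.22^0.82 = 4.476
v^0.49 = 18500^0.49 = 123.3
g^-0.19 = 3.71^-0.19 = 0.7795
(sin 80°)^0.33 = 0.9848^0.33 = 0.9950
D = 0.86 × 1.344 × 4.476 × 123.3 × 0.7795 × 0.9950 = 494.8 m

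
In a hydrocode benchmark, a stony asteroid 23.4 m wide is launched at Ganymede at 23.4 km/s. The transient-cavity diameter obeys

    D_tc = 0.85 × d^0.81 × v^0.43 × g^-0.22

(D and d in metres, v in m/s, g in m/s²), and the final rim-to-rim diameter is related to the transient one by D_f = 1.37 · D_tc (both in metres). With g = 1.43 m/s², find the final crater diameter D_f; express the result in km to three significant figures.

D_f ≈ 1.05 km

v = 23400 m/s.
d^0.81 = 23.4^0.81 = 12.85
v^0.43 = 23400^0.43 = 75.64
g^-0.22 = 1.43^-0.22 = 0.9243
D_tc = 0.85 × 12.85 × 75.64 × 0.9243 = 763.6 m
D_f = 1.37 × 763.6 = 1046 m
     = 1.046 km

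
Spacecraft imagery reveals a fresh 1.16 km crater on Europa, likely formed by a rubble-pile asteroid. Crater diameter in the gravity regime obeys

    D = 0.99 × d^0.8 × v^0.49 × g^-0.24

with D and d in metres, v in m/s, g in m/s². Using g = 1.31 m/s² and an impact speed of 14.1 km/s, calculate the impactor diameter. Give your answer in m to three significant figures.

Rearranging for d: d = [D / (0.99 · 14100^0.49 · 1.31^-0.24)]^(1/0.8).
D = 1160 m.
14100^0.49 = 107.9
1.31^-0.24 = 0.9372
Denominator = 0.99 × 107.9 × 0.9372 = 100.1
D / 100.1 = 1160 / 100.1 = 11.59
d = 11.59^(1/0.8) = 11.59^1.25 = 21.38 m

d ≈ 21.4 m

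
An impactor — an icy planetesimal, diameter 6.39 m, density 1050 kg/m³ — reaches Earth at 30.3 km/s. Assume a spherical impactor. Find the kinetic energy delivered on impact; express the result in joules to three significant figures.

E ≈ 6.58 × 10^13 J

v = 30300 m/s.
Mass m = (π/6) ρ d³ = (π/6) × 1050 × (6.39)³ = 1.434 × 10^5 kg
E = ½ m v² = 0.5 × 1.434 × 10^5 × (30300)² = 6.583 × 10^13 J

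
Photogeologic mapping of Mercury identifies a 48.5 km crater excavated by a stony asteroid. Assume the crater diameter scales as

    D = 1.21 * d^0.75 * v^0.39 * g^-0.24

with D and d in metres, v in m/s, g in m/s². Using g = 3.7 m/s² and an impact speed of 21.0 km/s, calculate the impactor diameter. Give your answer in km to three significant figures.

Rearranging for d: d = [D / (1.21 · 21000^0.39 · 3.7^-0.24)]^(1/0.75).
D = 48500 m.
21000^0.39 = 48.49
3.7^-0.24 = 0.7305
Denominator = 1.21 × 48.49 × 0.7305 = 42.86
D / 42.86 = 48500 / 42.86 = 1132
d = 1132^(1/0.75) = 1132^1.3333 = 11795 m

d ≈ 11.8 km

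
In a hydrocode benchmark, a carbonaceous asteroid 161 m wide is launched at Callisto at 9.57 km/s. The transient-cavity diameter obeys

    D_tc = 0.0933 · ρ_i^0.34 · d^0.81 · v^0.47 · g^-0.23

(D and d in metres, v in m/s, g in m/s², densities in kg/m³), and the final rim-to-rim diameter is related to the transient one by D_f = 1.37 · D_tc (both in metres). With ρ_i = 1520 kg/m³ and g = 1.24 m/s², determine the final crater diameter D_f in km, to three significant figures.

v = 9570 m/s.
ρ_i^0.34 = 1520^0.34 = 12.07
d^0.81 = 161^0.81 = 61.31
v^0.47 = 9570^0.47 = 74.31
g^-0.23 = 1.24^-0.23 = 0.9517
D_tc = 0.0933 × 12.07 × 61.31 × 74.31 × 0.9517 = 4883 m
D_f = 1.37 × 4883 = 6690 m
     = 6.690 km

D_f ≈ 6.69 km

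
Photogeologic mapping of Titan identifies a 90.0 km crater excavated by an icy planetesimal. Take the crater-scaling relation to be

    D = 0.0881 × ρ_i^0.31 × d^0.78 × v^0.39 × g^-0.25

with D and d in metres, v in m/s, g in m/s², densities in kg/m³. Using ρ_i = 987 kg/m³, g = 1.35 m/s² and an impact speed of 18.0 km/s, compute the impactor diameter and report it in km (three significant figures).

Rearranging for d: d = [D / (0.0881 · 987^0.31 · 18000^0.39 · 1.35^-0.25)]^(1/0.78).
D = 90000 m.
987^0.31 = 8.477
18000^0.39 = 45.66
1.35^-0.25 = 0.9277
Denominator = 0.0881 × 8.477 × 45.66 × 0.9277 = 31.63
D / 31.63 = 90000 / 31.63 = 2845
d = 2845^(1/0.78) = 2845^1.2821 = 26821 m

d ≈ 26.8 km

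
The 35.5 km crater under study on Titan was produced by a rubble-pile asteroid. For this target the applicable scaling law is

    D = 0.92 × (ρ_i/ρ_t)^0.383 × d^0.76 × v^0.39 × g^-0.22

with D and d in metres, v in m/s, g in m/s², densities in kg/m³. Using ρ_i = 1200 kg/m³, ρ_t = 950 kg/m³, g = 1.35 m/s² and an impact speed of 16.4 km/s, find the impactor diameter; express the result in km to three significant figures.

Rearranging for d: d = [D / (0.92 · (1200/950)^0.383 · 16400^0.39 · 1.35^-0.22)]^(1/0.76).
D = 35500 m.
(1200/950)^0.383 = 1.094
16400^0.39 = 44.03
1.35^-0.22 = 0.9361
Denominator = 0.92 × 1.094 × 44.03 × 0.9361 = 41.48
D / 41.48 = 35500 / 41.48 = 855.8
d = 855.8^(1/0.76) = 855.8^1.3158 = 7218 m

d ≈ 7.22 km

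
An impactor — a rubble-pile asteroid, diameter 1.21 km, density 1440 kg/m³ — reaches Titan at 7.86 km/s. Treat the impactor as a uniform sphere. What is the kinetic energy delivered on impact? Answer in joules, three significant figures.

d = 1210 m; v = 7860 m/s.
Mass m = (π/6) ρ d³ = (π/6) × 1440 × (1210)³ = 1.336 × 10^12 kg
E = ½ m v² = 0.5 × 1.336 × 10^12 × (7860)² = 4.127 × 10^19 J

E ≈ 4.13 × 10^19 J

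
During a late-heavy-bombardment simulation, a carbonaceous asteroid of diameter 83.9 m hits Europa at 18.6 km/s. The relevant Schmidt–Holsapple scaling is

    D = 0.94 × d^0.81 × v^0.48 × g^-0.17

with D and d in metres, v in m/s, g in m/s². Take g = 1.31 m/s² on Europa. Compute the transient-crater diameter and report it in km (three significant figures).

D ≈ 3.64 km

In SI units: v = 18600 m/s.
d^0.81 = 83.9^0.81 = 36.16
v^0.48 = 18600^0.48 = 112.0
g^-0.17 = 1.31^-0.17 = 0.9551
D = 0.94 × 36.16 × 112.0 × 0.9551 = 3636 m
   = 3.636 km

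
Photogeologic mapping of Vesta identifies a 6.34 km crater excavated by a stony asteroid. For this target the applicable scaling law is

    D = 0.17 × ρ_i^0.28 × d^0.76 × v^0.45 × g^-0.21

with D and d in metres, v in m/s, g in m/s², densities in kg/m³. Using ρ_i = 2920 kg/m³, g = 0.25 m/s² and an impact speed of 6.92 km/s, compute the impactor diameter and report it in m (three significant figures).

Rearranging for d: d = [D / (0.17 · 2920^0.28 · 6920^0.45 · 0.25^-0.21)]^(1/0.76).
D = 6340 m.
2920^0.28 = 9.339
6920^0.45 = 53.46
0.25^-0.21 = 1.338
Denominator = 0.17 × 9.339 × 53.46 × 1.338 = 113.6
D / 113.6 = 6340 / 113.6 = 55.81
d = 55.81^(1/0.76) = 55.81^1.3158 = 198.8 m

d ≈ 199 m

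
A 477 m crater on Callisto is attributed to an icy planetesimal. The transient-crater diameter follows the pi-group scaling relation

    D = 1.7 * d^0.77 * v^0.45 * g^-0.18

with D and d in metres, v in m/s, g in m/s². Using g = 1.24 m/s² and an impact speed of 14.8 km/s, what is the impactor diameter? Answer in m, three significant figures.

d ≈ 5.81 m

Rearranging for d: d = [D / (1.7 · 14800^0.45 · 1.24^-0.18)]^(1/0.77).
14800^0.45 = 75.27
1.24^-0.18 = 0.9620
Denominator = 1.7 × 75.27 × 0.9620 = 123.1
D / 123.1 = 477 / 123.1 = 3.875
d = 3.875^(1/0.77) = 3.875^1.2987 = 5.807 m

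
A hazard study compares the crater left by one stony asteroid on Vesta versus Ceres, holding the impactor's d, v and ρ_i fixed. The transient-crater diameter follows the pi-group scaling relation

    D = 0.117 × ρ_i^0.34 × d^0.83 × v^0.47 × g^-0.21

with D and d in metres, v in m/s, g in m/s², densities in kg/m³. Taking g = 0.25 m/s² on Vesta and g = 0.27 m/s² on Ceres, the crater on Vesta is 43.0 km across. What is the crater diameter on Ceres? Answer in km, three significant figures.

All impactor-dependent factors cancel in the ratio, leaving D_Ceres/D_Vesta = (g_Ceres/g_Vesta)^-0.21.
(0.27/0.25)^-0.21 = 1.080^-0.21 = 0.9840
D_Ceres = 0.9840 × 43.0 km = 42.3 km

D ≈ 42.3 km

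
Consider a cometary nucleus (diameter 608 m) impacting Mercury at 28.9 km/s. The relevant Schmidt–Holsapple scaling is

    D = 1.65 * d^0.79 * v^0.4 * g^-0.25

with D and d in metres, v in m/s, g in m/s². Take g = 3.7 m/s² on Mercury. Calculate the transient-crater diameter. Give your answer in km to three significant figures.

D ≈ 11.5 km

In SI units: v = 28900 m/s.
d^0.79 = 608^0.79 = 158.2
v^0.4 = 28900^0.4 = 60.86
g^-0.25 = 3.7^-0.25 = 0.7210
D = 1.65 × 158.2 × 60.86 × 0.7210 = 11454 m
   = 11.45 km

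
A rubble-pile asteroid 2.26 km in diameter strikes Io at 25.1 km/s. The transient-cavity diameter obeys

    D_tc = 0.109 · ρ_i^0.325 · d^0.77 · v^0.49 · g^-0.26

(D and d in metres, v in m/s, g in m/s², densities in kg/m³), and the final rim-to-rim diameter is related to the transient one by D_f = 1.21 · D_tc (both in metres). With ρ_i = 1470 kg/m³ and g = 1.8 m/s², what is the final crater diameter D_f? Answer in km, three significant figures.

D_f ≈ 66.3 km

In SI: d = 2260 m, v = 25100 m/s.
ρ_i^0.325 = 1470^0.325 = 10.70
d^0.77 = 2260^0.77 = 382.5
v^0.49 = 25100^0.49 = 143.2
g^-0.26 = 1.8^-0.26 = 0.8583
D_tc = 0.109 × 10.70 × 382.5 × 143.2 × 0.8583 = 54830 m
D_f = 1.21 × 54830 = 66344 m
     = 66.34 km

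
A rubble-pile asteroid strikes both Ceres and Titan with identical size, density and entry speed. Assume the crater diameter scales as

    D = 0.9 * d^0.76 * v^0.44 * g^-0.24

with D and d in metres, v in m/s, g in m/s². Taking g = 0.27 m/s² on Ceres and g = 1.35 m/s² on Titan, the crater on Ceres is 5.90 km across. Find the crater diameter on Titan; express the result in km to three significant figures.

All impactor-dependent factors cancel in the ratio, leaving D_Titan/D_Ceres = (g_Titan/g_Ceres)^-0.24.
(1.35/0.27)^-0.24 = 5.000^-0.24 = 0.6796
D_Titan = 0.6796 × 5.90 km = 4.01 km

D ≈ 4.01 km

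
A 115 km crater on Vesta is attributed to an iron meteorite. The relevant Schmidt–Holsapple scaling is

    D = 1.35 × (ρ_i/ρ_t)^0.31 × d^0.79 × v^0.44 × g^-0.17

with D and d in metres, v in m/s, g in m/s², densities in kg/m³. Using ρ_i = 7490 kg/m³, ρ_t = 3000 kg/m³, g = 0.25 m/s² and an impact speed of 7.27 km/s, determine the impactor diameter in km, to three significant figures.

d ≈ 6.38 km

Rearranging for d: d = [D / (1.35 · (7490/3000)^0.31 · 7270^0.44 · 0.25^-0.17)]^(1/0.79).
D = 115000 m.
(7490/3000)^0.31 = 1.328
7270^0.44 = 50.01
0.25^-0.17 = 1.266
Denominator = 1.35 × 1.328 × 50.01 × 1.266 = 113.5
D / 113.5 = 115000 / 113.5 = 1013
d = 1013^(1/0.79) = 1013^1.2658 = 6375 m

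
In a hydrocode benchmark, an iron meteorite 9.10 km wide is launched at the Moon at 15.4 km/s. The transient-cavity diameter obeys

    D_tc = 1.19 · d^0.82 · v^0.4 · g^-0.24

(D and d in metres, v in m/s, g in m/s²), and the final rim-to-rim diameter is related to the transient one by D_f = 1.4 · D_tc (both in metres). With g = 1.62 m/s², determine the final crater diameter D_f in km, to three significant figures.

In SI: d = 9100 m, v = 15400 m/s.
d^0.82 = 9100^0.82 = 1764
v^0.4 = 15400^0.4 = 47.32
g^-0.24 = 1.62^-0.24 = 0.8907
D_tc = 1.19 × 1764 × 47.32 × 0.8907 = 88480 m
D_f = 1.4 × 88480 = 1.239 × 10^5 m
     = 123.9 km

D_f ≈ 124 km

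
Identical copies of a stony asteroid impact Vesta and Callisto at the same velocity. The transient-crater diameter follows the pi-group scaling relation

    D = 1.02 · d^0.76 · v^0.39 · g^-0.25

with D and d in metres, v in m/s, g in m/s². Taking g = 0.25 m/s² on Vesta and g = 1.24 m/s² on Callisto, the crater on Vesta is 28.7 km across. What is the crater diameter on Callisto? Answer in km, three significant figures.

D ≈ 19.2 km

All impactor-dependent factors cancel in the ratio, leaving D_Callisto/D_Vesta = (g_Callisto/g_Vesta)^-0.25.
(1.24/0.25)^-0.25 = 4.960^-0.25 = 0.6701
D_Callisto = 0.6701 × 28.7 km = 19.2 km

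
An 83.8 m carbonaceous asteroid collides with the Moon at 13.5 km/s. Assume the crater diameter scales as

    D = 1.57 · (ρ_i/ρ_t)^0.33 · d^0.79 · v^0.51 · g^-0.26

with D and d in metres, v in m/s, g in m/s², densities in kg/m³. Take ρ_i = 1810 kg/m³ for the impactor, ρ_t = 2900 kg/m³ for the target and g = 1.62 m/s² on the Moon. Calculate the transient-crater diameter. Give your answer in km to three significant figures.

In SI units: v = 13500 m/s.
(ρ_i/ρ_t)^0.33 = (1810/2900)^0.33 = 0.8559
d^0.79 = 83.8^0.79 = 33.06
v^0.51 = 13500^0.51 = 127.8
g^-0.26 = 1.62^-0.26 = 0.8821
D = 1.57 × 0.8559 × 33.06 × 127.8 × 0.8821 = 5008 m
   = 5.008 km

D ≈ 5.01 km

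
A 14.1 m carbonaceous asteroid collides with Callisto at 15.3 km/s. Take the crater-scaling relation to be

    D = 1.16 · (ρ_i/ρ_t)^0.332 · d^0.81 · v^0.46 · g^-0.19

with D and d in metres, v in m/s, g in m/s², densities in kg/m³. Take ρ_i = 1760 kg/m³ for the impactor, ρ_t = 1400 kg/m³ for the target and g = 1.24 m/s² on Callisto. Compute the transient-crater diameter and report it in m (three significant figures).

D ≈ 862 m

In SI units: v = 15300 m/s.
(ρ_i/ρ_t)^0.332 = (1760/1400)^0.332 = 1.079
d^0.81 = 14.1^0.81 = 8.528
v^0.46 = 15300^0.46 = 84.13
g^-0.19 = 1.24^-0.19 = 0.9600
D = 1.16 × 1.079 × 8.528 × 84.13 × 0.9600 = 862.1 m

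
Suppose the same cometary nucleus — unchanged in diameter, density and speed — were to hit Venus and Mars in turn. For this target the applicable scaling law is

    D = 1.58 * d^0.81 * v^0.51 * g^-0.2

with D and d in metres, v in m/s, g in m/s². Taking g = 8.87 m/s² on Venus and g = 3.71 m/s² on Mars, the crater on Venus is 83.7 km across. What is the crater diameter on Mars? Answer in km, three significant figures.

All impactor-dependent factors cancel in the ratio, leaving D_Mars/D_Venus = (g_Mars/g_Venus)^-0.2.
(3.71/8.87)^-0.2 = 0.4183^-0.2 = 1.190
D_Mars = 1.190 × 83.7 km = 99.6 km

D ≈ 99.6 km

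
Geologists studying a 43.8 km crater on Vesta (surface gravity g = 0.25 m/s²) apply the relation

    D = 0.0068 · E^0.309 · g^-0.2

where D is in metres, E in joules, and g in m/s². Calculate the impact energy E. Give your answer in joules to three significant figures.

Rearranging: E = [D / (0.0068 · g^-0.2)]^(1/0.309).
D = 43800 m.
g^-0.2 = 0.25^-0.2 = 1.320
D / (0.0068 × 1.320) = 43800 / (8.976 × 10^-3) = 4.880 × 10^6
E = (4.880 × 10^6)^3.2362 = 4.416 × 10^21 J

E ≈ 4.42 × 10^21 J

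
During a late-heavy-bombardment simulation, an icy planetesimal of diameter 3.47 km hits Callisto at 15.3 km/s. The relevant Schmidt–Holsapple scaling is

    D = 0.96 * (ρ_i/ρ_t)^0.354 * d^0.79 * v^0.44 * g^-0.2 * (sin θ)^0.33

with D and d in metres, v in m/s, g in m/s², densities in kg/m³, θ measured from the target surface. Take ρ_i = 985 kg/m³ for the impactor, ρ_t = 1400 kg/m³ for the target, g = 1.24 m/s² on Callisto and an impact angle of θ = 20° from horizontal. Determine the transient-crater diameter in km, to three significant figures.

D ≈ 24.8 km

In SI units: d = 3470 m, v = 15300 m/s.
(ρ_i/ρ_t)^0.354 = (985/1400)^0.354 = 0.8830
d^0.79 = 3470^0.79 = 626.4
v^0.44 = 15300^0.44 = 69.38
g^-0.2 = 1.24^-0.2 = 0.9579
(sin 20°)^0.33 = 0.3420^0.33 = 0.7018
D = 0.96 × 0.8830 × 626.4 × 69.38 × 0.9579 × 0.7018 = 24766 m
   = 24.77 km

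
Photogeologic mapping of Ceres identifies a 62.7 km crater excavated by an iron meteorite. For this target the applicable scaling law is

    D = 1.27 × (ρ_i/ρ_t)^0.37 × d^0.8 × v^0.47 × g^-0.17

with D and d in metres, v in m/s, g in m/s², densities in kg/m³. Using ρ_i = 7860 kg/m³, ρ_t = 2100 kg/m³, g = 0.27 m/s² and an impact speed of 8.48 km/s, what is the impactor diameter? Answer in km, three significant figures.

Rearranging for d: d = [D / (1.27 · (7860/2100)^0.37 · 8480^0.47 · 0.27^-0.17)]^(1/0.8).
D = 62700 m.
(7860/2100)^0.37 = 1.630
8480^0.47 = 70.20
0.27^-0.17 = 1.249
Denominator = 1.27 × 1.630 × 70.20 × 1.249 = 181.5
D / 181.5 = 62700 / 181.5 = 345.5
d = 345.5^(1/0.8) = 345.5^1.25 = 1490 m

d ≈ 1.49 km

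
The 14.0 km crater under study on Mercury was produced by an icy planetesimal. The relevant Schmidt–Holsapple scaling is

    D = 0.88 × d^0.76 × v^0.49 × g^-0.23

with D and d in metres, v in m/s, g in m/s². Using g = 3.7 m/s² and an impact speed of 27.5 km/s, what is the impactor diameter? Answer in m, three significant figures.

d ≈ 689 m

Rearranging for d: d = [D / (0.88 · 27500^0.49 · 3.7^-0.23)]^(1/0.76).
D = 14000 m.
27500^0.49 = 149.7
3.7^-0.23 = 0.7401
Denominator = 0.88 × 149.7 × 0.7401 = 97.50
D / 97.50 = 14000 / 97.50 = 143.6
d = 143.6^(1/0.76) = 143.6^1.3158 = 689.3 m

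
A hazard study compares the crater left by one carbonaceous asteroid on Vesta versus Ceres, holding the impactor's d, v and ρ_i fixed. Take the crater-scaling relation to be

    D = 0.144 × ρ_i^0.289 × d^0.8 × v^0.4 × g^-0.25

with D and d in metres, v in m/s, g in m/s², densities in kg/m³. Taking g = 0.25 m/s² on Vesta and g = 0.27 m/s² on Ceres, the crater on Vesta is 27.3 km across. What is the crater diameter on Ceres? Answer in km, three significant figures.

D ≈ 26.8 km

All impactor-dependent factors cancel in the ratio, leaving D_Ceres/D_Vesta = (g_Ceres/g_Vesta)^-0.25.
(0.27/0.25)^-0.25 = 1.080^-0.25 = 0.9809
D_Ceres = 0.9809 × 27.3 km = 26.8 km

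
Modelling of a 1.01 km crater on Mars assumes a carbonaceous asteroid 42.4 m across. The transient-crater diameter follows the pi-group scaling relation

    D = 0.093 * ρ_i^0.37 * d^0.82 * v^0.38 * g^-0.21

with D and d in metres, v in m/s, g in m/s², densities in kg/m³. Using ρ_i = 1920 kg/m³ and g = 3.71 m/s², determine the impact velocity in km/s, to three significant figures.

Rearranging for v: v = [D / (0.093 · 1920^0.37 · 42.4^0.82 · 3.71^-0.21)]^(1/0.38).
D = 1010 m.
1920^0.37 = 16.40
42.4^0.82 = 21.60
3.71^-0.21 = 0.7593
Denominator = 0.093 × 16.40 × 21.60 × 0.7593 = 25.01
D / 25.01 = 1010 / 25.01 = 40.38
v = 40.38^(1/0.38) = 40.38^2.6316 = 16857 m/s

v ≈ 16.9 km/s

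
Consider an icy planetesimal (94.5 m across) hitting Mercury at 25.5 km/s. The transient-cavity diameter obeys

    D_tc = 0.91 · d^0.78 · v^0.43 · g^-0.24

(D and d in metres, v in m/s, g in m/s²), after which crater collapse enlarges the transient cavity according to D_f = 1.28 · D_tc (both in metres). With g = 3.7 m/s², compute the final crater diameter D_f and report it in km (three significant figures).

D_f ≈ 2.32 km

v = 25500 m/s.
d^0.78 = 94.5^0.78 = 34.74
v^0.43 = 25500^0.43 = 78.49
g^-0.24 = 3.7^-0.24 = 0.7305
D_tc = 0.91 × 34.74 × 78.49 × 0.7305 = 1813 m
D_f = 1.28 × 1813 = 2321 m
     = 2.321 km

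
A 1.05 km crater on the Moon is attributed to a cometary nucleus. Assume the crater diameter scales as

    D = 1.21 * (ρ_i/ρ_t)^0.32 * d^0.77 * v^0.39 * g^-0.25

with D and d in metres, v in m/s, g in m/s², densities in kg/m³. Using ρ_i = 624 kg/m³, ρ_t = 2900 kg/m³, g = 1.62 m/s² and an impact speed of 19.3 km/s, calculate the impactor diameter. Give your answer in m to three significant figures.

Rearranging for d: d = [D / (1.21 · (624/2900)^0.32 · 19300^0.39 · 1.62^-0.25)]^(1/0.77).
D = 1050 m.
(624/2900)^0.32 = 0.6116
19300^0.39 = 46.92
1.62^-0.25 = 0.8864
Denominator = 1.21 × 0.6116 × 46.92 × 0.8864 = 30.78
D / 30.78 = 1050 / 30.78 = 34.11
d = 34.11^(1/0.77) = 34.11^1.2987 = 97.89 m

d ≈ 97.9 m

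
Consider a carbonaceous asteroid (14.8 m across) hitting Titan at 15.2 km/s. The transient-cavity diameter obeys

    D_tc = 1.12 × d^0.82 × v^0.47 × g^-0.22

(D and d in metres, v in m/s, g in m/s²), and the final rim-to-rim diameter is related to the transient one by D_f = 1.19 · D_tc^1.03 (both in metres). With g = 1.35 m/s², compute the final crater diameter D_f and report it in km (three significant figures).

v = 15200 m/s.
d^0.82 = 14.8^0.82 = 9.112
v^0.47 = 15200^0.47 = 92.36
g^-0.22 = 1.35^-0.22 = 0.9361
D_tc = 1.12 × 9.112 × 92.36 × 0.9361 = 882.3 m
D_f = 1.19 × (882.3)^1.03 = 1287 m
     = 1.287 km

D_f ≈ 1.29 km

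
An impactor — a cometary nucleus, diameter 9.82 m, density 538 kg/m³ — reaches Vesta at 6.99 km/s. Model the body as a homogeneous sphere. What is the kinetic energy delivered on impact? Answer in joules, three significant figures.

v = 6990 m/s.
Mass m = (π/6) ρ d³ = (π/6) × 538 × (9.82)³ = 2.668 × 10^5 kg
E = ½ m v² = 0.5 × 2.668 × 10^5 × (6990)² = 6.518 × 10^12 J

E ≈ 6.52 × 10^12 J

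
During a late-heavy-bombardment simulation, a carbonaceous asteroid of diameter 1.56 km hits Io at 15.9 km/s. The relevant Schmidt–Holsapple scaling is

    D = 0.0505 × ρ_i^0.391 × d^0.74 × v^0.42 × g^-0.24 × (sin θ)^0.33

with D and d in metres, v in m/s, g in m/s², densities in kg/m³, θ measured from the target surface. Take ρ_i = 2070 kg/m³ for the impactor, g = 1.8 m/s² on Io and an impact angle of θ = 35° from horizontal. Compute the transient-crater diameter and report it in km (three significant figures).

D ≈ 9.69 km

In SI units: d = 1560 m, v = 15900 m/s.
ρ_i^0.391 = 2070^0.391 = 19.79
d^0.74 = 1560^0.74 = 230.6
v^0.42 = 15900^0.42 = 58.15
g^-0.24 = 1.8^-0.24 = 0.8684
(sin 35°)^0.33 = 0.5736^0.33 = 0.8324
D = 0.0505 × 19.79 × 230.6 × 58.15 × 0.8684 × 0.8324 = 9687 m
   = 9.687 km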